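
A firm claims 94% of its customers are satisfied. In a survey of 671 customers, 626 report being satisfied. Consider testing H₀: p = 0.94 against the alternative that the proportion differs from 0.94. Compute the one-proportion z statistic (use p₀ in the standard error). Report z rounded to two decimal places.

z = -0.77

p̂ = 626/671 = 0.9329.
SE = √(p₀(1−p₀)/n) = √(0.0564/671) = 0.0092.
z = (0.9329 − 0.94)/0.0092 = -0.0071/0.0092 = -0.77.
Two-sided p-value ≈ 2·Φ(−0.771) = 0.4410.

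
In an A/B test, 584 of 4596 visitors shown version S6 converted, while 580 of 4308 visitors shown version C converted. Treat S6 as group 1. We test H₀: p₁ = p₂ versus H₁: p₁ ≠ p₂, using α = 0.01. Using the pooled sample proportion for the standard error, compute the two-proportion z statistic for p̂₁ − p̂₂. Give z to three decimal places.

z = -1.058

p̂₁ = 584/4596 = 0.127067, p̂₂ = 580/4308 = 0.134633.
Pooled p̂ = (584+580)/(4596+4308) = 1164/8904 = 0.130728.
SE = √(0.113638 × 0.000449707) = 0.007149.
z = (0.127067 − 0.134633)/0.007149 = -0.007566/0.007149 = -1.058.
Two-sided p-value ≈ 2·Φ(−1.058) = 0.2899. With α = 0.01, fail to reject H₀.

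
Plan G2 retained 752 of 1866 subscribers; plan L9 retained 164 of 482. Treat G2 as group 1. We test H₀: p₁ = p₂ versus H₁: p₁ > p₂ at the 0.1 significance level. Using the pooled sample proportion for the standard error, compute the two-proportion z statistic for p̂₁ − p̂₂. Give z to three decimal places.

z = 2.518

p̂₁ = 752/1866 ≈ 0.40300, p̂₂ = 164/482 ≈ 0.34025.
Pooled p̂ = (752+164)/(1866+482) = 916/2348 = 0.39012.
SE = √(p̂(1−p̂)(1/n₁+1/n₂)) = √(0.39012·0.60988·0.00261059) = √(0.000621129) = 0.02492.
z = (0.40300 − 0.34025)/0.02492 = 0.06275/0.02492 = 2.518.
p-value = P(Z > 2.518) ≈ 0.0059, so at α = 0.1 we reject H₀.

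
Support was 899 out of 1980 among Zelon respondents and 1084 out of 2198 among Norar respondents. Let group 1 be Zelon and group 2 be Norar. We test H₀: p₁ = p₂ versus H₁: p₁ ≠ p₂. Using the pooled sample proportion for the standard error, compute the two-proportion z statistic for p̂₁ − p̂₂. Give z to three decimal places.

z = -2.529

p̂₁ = 899/1980 = 0.454040, p̂₂ = 1084/2198 = 0.493176.
Pooled p̂ = (899+1084)/(1980+2198) = 1983/4178 = 0.474629.
SE = √(p̂(1−p̂)(1/n₁+1/n₂)) = √(0.474629·0.525371·0.00096001) = √(0.000239384) = 0.015472.
z = (0.454040 − 0.493176)/0.015472 = -0.039136/0.015472 = -2.529.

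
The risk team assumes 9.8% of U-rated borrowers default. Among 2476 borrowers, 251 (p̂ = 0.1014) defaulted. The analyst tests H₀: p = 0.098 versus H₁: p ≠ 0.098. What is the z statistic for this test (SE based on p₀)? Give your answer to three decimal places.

p̂ = 251/2476 = 0.101373.
Standard error under H₀: √(0.098×0.902/2476) = 0.005975.
z = (0.101373 − 0.098)/0.005975 = 0.003373/0.005975 = 0.565.

z = 0.565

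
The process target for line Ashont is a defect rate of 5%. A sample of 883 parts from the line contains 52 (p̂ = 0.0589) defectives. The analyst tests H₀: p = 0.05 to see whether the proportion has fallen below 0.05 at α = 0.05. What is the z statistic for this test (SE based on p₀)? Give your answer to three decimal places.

z = 1.212

p̂ = 52/883 = 0.058890.
SE = √(p₀(1−p₀)/n) = √(0.0475/883) = 0.007334.
z = (0.058890 − 0.05)/0.007334 = 0.008890/0.007334 = 1.212.
p-value = P(Z < 1.212) ≈ 0.8873, so at α = 0.05 we fail to reject H₀.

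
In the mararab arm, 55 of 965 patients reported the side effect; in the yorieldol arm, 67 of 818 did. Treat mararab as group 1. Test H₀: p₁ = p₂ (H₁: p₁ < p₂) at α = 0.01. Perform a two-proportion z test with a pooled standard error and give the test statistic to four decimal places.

p̂₁ = 55/965 ≈ 0.056995, p̂₂ = 67/818 ≈ 0.081907.
Pooled p̂ = (55+67)/(965+818) = 122/1783 = 0.068424.
SE = √(p̂(1−p̂)(1/n₁+1/n₂)) = √(0.068424·0.931576·0.00225876) = √(0.000143978) = 0.011999.
z = (0.056995 − 0.081907)/0.011999 = -0.024912/0.011999 = -2.0762.
p-value = P(Z < -2.076) ≈ 0.0189. With α = 0.01, fail to reject H₀.

z = -2.0762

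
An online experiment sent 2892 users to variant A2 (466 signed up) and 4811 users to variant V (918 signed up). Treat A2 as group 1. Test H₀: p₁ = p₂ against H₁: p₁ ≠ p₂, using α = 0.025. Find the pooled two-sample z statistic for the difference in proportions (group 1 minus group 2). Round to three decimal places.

z = -3.285

p̂₁ = 466/2892 ≈ 0.1611342, p̂₂ = 918/4811 ≈ 0.1908127.
Pooled p̂ = (466+918)/(2892+4811) = 1384/7703 = 0.1796703.
SE = √(0.147389 × 0.000553638) = 0.0090333.
z = (0.1611342 − 0.1908127)/0.0090333 = -0.0296785/0.0090333 = -3.285.
p-value = 2·P(Z > 3.285) ≈ 0.0010, so at α = 0.025 we reject H₀.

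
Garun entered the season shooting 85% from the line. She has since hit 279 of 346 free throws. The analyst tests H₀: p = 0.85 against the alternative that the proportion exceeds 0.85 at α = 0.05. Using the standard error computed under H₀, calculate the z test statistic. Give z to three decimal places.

p̂ = 279/346 = 0.80636.
Under H₀, SE = √(0.85·0.15/346) = √(0.000368497) = 0.01920.
z = (0.80636 − 0.85)/0.01920 = -0.04364/0.01920 = -2.273.
p-value = P(Z > -2.273) ≈ 0.9885; since p > α = 0.05, fail to reject H₀.

z = -2.273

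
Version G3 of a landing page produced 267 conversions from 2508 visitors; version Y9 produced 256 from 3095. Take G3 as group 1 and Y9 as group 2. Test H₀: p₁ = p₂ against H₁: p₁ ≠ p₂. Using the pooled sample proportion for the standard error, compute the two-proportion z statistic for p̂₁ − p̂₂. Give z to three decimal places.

p̂₁ = 267/2508 ≈ 0.106459, p̂₂ = 256/3095 ≈ 0.082714.
Pooled p̂ = (267+256)/(2508+3095) = 523/5603 = 0.093343.
SE = √(p̂(1−p̂)(1/n₁+1/n₂)) = √(0.093343·0.906657·0.000721826) = √(6.10881e-05) = 0.007816.
z = (0.106459 − 0.082714)/0.007816 = 0.023745/0.007816 = 3.038.

z = 3.038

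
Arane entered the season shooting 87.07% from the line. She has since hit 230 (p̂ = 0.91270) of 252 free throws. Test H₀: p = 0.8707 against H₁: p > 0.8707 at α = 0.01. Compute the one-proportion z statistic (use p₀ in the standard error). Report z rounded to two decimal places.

z = 1.99

p̂ = 230/252 = 0.9127.
Under H₀, SE = √(0.8707·0.1293/252) = √(0.000446752) = 0.0211.
z = (0.9127 − 0.8707)/0.0211 = 0.0420/0.0211 = 1.99.
p-value = P(Z > 1.987) ≈ 0.0235; since p > α = 0.01, fail to reject H₀.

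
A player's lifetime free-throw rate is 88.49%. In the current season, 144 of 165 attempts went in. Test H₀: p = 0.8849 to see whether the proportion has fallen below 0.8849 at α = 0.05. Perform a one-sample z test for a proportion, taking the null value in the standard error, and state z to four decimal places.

z = -0.4899

p̂ = 144/165 = 0.8727273.
SE = √(p₀(1−p₀)/n) = √(0.10185/165) = 0.0248452.
z = (0.8727273 − 0.8849)/0.0248452 = -0.0121727/0.0248452 = -0.4899.
p-value = P(Z < -0.490) ≈ 0.3121. With α = 0.05, fail to reject H₀.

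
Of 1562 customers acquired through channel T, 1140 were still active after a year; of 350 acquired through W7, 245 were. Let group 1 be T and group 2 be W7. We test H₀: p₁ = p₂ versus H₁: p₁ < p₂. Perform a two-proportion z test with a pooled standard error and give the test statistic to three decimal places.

z = 1.129

p̂₁ = 1140/1562 = 0.72983, p̂₂ = 245/350 = 0.70000.
Pooled p̂ = (1140+245)/(1562+350) = 1385/1912 = 0.72437.
SE = √(p̂(1−p̂)(1/n₁+1/n₂)) = √(0.72437·0.27563·0.00349735) = √(0.00069827) = 0.02642.
z = (0.72983 − 0.70000)/0.02642 = 0.02983/0.02642 = 1.129.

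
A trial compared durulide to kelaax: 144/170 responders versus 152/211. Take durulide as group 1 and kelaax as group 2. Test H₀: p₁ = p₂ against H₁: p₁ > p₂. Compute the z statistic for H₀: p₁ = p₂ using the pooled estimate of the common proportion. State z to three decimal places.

p̂₁ = 144/170 ≈ 0.84706, p̂₂ = 152/211 ≈ 0.72038.
Pooled p̂ = (144+152)/(170+211) = 296/381 = 0.77690.
SE = √(0.173325 × 0.0106217) = 0.04291.
z = (0.84706 − 0.72038)/0.04291 = 0.12668/0.04291 = 2.952.

z = 2.952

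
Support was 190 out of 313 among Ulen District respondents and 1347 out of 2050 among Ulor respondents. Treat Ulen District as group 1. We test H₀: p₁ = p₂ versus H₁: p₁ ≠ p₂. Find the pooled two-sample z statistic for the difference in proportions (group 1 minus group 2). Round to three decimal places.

p̂₁ = 190/313 = 0.60703, p̂₂ = 1347/2050 = 0.65707.
Pooled p̂ = (190+1347)/(313+2050) = 1537/2363 = 0.65044.
SE = √(p̂(1−p̂)(1/n₁+1/n₂)) = √(0.65044·0.34956·0.00368269) = √(0.000837321) = 0.02894.
z = (0.60703 − 0.65707)/0.02894 = -0.05004/0.02894 = -1.729.

z = -1.729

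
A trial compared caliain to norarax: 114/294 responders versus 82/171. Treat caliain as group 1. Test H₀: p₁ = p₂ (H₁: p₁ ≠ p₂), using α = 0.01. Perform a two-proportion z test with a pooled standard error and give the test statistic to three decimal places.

p̂₁ = 114/294 = 0.387755, p̂₂ = 82/171 = 0.479532.
Pooled p̂ = (114+82)/(294+171) = 196/465 = 0.421505.
SE = √(p̂(1−p̂)(1/n₁+1/n₂)) = √(0.421505·0.578495·0.00924931) = √(0.00225534) = 0.047490.
z = (0.387755 − 0.479532)/0.047490 = -0.091777/0.047490 = -1.933.
Two-sided p-value ≈ 2·Φ(−1.933) = 0.0533; since p > α = 0.01, fail to reject H₀.

z = -1.933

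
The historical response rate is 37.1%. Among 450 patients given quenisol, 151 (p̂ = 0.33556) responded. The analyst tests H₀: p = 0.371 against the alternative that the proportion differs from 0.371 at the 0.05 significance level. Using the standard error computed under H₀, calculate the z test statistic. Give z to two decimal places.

z = -1.56

p̂ = 151/450 = 0.33556.
Standard error under H₀: √(0.371×0.629/450) = 0.02277.
z = (0.33556 − 0.371)/0.02277 = -0.03544/0.02277 = -1.56.
Two-sided p-value ≈ 2·Φ(−1.556) = 0.1196. With α = 0.05, fail to reject H₀.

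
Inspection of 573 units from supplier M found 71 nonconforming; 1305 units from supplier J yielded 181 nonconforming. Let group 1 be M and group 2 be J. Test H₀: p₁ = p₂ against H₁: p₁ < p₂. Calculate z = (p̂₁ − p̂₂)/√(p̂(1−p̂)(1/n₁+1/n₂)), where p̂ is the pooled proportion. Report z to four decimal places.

z = -0.8657

p̂₁ = 71/573 = 0.123909, p̂₂ = 181/1305 = 0.138697.
Pooled p̂ = (71+181)/(573+1305) = 252/1878 = 0.134185.
SE = √(p̂(1−p̂)(1/n₁+1/n₂)) = √(0.134185·0.865815·0.00251148) = √(0.000291783) = 0.017082.
z = (0.123909 − 0.138697)/0.017082 = -0.014788/0.017082 = -0.8657.
p-value = P(Z < -0.866) ≈ 0.1933.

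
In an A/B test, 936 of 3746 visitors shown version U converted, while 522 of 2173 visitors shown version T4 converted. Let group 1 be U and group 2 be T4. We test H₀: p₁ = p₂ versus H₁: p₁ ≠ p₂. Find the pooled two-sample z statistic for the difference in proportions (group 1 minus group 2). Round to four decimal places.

z = 0.8302

p̂₁ = 936/3746 ≈ 0.249867, p̂₂ = 522/2173 ≈ 0.240221.
Pooled p̂ = (936+522)/(3746+2173) = 1458/5919 = 0.246325.
SE = √(p̂(1−p̂)(1/n₁+1/n₂)) = √(0.246325·0.753675·0.000727145) = √(0.000134994) = 0.011619.
z = (0.249867 − 0.240221)/0.011619 = 0.009646/0.011619 = 0.8302.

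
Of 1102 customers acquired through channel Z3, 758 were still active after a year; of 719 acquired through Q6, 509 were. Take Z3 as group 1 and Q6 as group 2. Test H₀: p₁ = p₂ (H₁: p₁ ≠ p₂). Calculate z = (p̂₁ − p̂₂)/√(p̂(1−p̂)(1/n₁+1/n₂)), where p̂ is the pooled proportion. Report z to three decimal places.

z = -0.911

p̂₁ = 758/1102 ≈ 0.68784, p̂₂ = 509/719 ≈ 0.70793.
Pooled p̂ = (758+509)/(1102+719) = 1267/1821 = 0.69577.
SE = √(0.211673 × 0.00229826) = 0.02206.
z = (0.68784 − 0.70793)/0.02206 = -0.02009/0.02206 = -0.911.
Two-sided p-value ≈ 2·Φ(−0.911) = 0.3624.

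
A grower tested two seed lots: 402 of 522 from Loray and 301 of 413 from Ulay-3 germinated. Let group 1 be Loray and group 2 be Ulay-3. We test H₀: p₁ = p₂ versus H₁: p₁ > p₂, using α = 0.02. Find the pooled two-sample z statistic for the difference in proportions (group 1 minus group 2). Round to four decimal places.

z = 1.4520

p̂₁ = 402/522 = 0.770115, p̂₂ = 301/413 = 0.728814.
Pooled p̂ = (402+301)/(522+413) = 703/935 = 0.751872.
SE = √(p̂(1−p̂)(1/n₁+1/n₂)) = √(0.751872·0.248128·0.00433702) = √(0.000809117) = 0.028445.
z = (0.770115 − 0.728814)/0.028445 = 0.041301/0.028445 = 1.4520.
p-value = P(Z > 1.452) ≈ 0.0733; since p > α = 0.02, fail to reject H₀.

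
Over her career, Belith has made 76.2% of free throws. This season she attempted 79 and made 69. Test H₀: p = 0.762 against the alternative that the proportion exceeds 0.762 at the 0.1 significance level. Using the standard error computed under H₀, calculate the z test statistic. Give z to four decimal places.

z = 2.3254

p̂ = 69/79 ≈ 0.873418.
Under H₀, SE = √(0.762·0.238/79) = √(0.00229565) = 0.047913.
z = (0.873418 − 0.762)/0.047913 = 0.111418/0.047913 = 2.3254.
p-value = P(Z > 2.325) ≈ 0.0100, so at α = 0.1 we reject H₀.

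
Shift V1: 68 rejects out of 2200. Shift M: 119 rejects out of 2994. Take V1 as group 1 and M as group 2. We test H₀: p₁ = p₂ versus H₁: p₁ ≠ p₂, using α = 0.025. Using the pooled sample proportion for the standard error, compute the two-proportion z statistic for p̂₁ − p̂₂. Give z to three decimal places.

z = -1.689

p̂₁ = 68/2200 = 0.030909, p̂₂ = 119/2994 = 0.039746.
Pooled p̂ = (68+119)/(2200+2994) = 187/5194 = 0.036003.
SE = √(0.0347069 × 0.000788547) = 0.005231.
z = (0.030909 − 0.039746)/0.005231 = -0.008837/0.005231 = -1.689.
Two-sided p-value ≈ 2·Φ(−1.689) = 0.0912; since p > α = 0.025, fail to reject H₀.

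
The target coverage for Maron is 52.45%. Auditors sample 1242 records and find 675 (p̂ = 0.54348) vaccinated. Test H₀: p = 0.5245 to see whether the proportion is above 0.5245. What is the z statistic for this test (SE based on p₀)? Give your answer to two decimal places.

p̂ = 675/1242 ≈ 0.5435.
Under H₀, SE = √(0.5245·0.4755/1242) = √(0.000200805) = 0.0142.
z = (0.5435 − 0.5245)/0.0142 = 0.0190/0.0142 = 1.34.
p-value = P(Z > 1.339) ≈ 0.0902.

z = 1.34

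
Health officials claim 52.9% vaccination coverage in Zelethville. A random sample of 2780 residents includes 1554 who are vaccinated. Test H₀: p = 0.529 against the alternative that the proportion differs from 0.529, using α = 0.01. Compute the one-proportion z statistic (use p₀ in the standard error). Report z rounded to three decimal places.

z = 3.168

p̂ = 1554/2780 = 0.558993.
Standard error under H₀: √(0.529×0.471/2780) = 0.009467.
z = (0.558993 − 0.529)/0.009467 = 0.029993/0.009467 = 3.168.
p-value = 2·P(Z > 3.168) ≈ 0.0015; since p < α = 0.01, reject H₀.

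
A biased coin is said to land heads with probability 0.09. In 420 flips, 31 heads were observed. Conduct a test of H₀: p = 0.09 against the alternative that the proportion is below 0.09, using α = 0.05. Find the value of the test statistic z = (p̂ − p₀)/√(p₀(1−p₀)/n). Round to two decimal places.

z = -1.16

p̂ = 31/420 ≈ 0.0738.
SE = √(p₀(1−p₀)/n) = √(0.0819/420) = 0.0140.
z = (0.0738 − 0.09)/0.0140 = -0.0162/0.0140 = -1.16.
p-value = P(Z < -1.159) ≈ 0.1231, so at α = 0.05 we fail to reject H₀.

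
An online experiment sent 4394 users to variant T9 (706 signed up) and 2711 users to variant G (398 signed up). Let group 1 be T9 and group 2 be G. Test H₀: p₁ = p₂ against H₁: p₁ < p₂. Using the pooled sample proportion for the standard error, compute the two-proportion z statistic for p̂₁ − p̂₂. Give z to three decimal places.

p̂₁ = 706/4394 ≈ 0.160674, p̂₂ = 398/2711 ≈ 0.146809.
Pooled p̂ = (706+398)/(4394+2711) = 1104/7105 = 0.155384.
SE = √(0.131239 × 0.000596451) = 0.008847.
z = (0.160674 − 0.146809)/0.008847 = 0.013865/0.008847 = 1.567.

z = 1.567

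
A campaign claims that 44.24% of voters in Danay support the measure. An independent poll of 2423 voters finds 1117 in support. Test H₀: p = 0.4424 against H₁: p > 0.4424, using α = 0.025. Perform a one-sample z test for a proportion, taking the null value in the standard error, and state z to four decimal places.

z = 1.8433

p̂ = 1117/2423 = 0.460999.
Under H₀, SE = √(0.4424·0.5576/2423) = √(0.000101809) = 0.010090.
z = (0.460999 − 0.4424)/0.010090 = 0.018599/0.010090 = 1.8433.
p-value = P(Z > 1.843) ≈ 0.0326. With α = 0.025, fail to reject H₀.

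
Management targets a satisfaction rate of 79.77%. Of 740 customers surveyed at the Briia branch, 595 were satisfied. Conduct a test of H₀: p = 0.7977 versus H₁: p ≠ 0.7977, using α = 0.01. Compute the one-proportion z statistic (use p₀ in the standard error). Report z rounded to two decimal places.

p̂ = 595/740 ≈ 0.8041.
Standard error under H₀: √(0.7977×0.2023/740) = 0.0148.
z = (0.8041 − 0.7977)/0.0148 = 0.0064/0.0148 = 0.43.
Two-sided p-value ≈ 2·Φ(−0.430) = 0.6670, so at α = 0.01 we fail to reject H₀.

z = 0.43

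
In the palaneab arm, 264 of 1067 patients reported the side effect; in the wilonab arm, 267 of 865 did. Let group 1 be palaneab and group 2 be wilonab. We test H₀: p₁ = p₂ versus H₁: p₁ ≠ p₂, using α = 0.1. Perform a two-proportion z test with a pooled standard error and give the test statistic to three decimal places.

z = -2.999

p̂₁ = 264/1067 ≈ 0.247423, p̂₂ = 267/865 ≈ 0.308671.
Pooled p̂ = (264+267)/(1067+865) = 531/1932 = 0.274845.
SE = √(0.199305 × 0.00209328) = 0.020425.
z = (0.247423 − 0.308671)/0.020425 = -0.061248/0.020425 = -2.999.
p-value = 2·P(Z > 2.999) ≈ 0.0027, so at α = 0.1 we reject H₀.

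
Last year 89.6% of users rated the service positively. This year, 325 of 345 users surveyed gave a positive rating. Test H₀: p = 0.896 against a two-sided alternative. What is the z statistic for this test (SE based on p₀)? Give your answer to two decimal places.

p̂ = 325/345 ≈ 0.9420.
SE = √(p₀(1−p₀)/n) = √(0.093184/345) = 0.0164.
z = (0.9420 − 0.896)/0.0164 = 0.0460/0.0164 = 2.80.
p-value = 2·P(Z > 2.801) ≈ 0.0051.

z = 2.80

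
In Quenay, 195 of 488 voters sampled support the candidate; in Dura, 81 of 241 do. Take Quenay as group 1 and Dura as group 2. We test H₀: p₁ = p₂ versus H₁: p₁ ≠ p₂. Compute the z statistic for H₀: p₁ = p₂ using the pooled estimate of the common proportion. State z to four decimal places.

p̂₁ = 195/488 ≈ 0.399590, p̂₂ = 81/241 ≈ 0.336100.
Pooled p̂ = (195+81)/(488+241) = 276/729 = 0.378601.
SE = √(0.235262 × 0.00619856) = 0.038188.
z = (0.399590 − 0.336100)/0.038188 = 0.063490/0.038188 = 1.6626.

z = 1.6626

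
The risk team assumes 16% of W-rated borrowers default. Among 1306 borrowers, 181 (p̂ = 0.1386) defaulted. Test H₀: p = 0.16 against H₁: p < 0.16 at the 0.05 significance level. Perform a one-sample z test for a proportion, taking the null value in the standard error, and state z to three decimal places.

z = -2.110

p̂ = 181/1306 ≈ 0.1385911.
Under H₀, SE = √(0.16·0.84/1306) = √(0.00010291) = 0.0101444.
z = (0.1385911 − 0.16)/0.0101444 = -0.0214089/0.0101444 = -2.110.
p-value = P(Z < -2.110) ≈ 0.0174; since p < α = 0.05, reject H₀.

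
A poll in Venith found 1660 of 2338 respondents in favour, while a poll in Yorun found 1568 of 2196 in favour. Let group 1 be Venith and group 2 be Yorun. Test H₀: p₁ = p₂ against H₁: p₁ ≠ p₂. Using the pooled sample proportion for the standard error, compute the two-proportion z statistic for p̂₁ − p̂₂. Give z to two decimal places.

p̂₁ = 1660/2338 ≈ 0.7100, p̂₂ = 1568/2196 ≈ 0.7140.
Pooled p̂ = (1660+1568)/(2338+2196) = 3228/4534 = 0.7120.
SE = √(p̂(1−p̂)(1/n₁+1/n₂)) = √(0.7120·0.2880·0.000883089) = √(0.0001811) = 0.0135.
z = (0.7100 − 0.7140)/0.0135 = -0.0040/0.0135 = -0.30.

z = -0.30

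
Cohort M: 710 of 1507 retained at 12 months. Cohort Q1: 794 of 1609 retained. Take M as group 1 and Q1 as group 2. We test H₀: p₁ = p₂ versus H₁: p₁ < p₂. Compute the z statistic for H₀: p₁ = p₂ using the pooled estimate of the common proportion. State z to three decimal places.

z = -1.247

p̂₁ = 710/1507 ≈ 0.47113, p̂₂ = 794/1609 ≈ 0.49347.
Pooled p̂ = (710+794)/(1507+1609) = 1504/3116 = 0.48267.
SE = √(0.2497 × 0.00128507) = 0.01791.
z = (0.47113 − 0.49347)/0.01791 = -0.02234/0.01791 = -1.247.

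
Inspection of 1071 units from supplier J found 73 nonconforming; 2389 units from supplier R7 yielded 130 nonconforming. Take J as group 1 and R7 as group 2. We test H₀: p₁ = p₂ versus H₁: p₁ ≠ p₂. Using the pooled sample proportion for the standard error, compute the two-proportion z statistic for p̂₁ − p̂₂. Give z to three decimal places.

z = 1.590

p̂₁ = 73/1071 = 0.06816, p̂₂ = 130/2389 = 0.05442.
Pooled p̂ = (73+130)/(1071+2389) = 203/3460 = 0.05867.
SE = √(0.0552283 × 0.00135229) = 0.00864.
z = (0.06816 − 0.05442)/0.00864 = 0.01374/0.00864 = 1.590.
p-value = 2·P(Z > 1.590) ≈ 0.1117.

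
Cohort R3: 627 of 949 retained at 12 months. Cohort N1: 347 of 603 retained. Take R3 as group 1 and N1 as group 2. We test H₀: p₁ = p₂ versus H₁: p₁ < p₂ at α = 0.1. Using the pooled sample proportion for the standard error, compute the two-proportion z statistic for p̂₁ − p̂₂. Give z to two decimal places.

p̂₁ = 627/949 ≈ 0.66070, p̂₂ = 347/603 ≈ 0.57546.
Pooled p̂ = (627+347)/(949+603) = 974/1552 = 0.62758.
SE = √(0.233724 × 0.00271212) = 0.02518.
z = (0.66070 − 0.57546)/0.02518 = 0.08524/0.02518 = 3.39.
p-value = P(Z < 3.386) ≈ 0.9996; since p > α = 0.1, fail to reject H₀.

z = 3.39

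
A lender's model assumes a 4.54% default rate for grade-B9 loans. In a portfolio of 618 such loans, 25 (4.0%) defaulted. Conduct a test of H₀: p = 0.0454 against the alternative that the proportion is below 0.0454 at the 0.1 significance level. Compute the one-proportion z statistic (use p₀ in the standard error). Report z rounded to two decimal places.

z = -0.59

p̂ = 25/618 = 0.04045.
Under H₀, SE = √(0.0454·0.9546/618) = √(7.01276e-05) = 0.00837.
z = (0.04045 − 0.0454)/0.00837 = -0.00495/0.00837 = -0.59.
p-value = P(Z < -0.591) ≈ 0.2773, so at α = 0.1 we fail to reject H₀.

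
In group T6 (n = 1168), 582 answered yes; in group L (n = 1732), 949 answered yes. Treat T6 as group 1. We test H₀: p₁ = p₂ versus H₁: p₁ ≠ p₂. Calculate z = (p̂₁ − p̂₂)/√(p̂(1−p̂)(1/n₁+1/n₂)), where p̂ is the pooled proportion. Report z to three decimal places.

p̂₁ = 582/1168 ≈ 0.49829, p̂₂ = 949/1732 ≈ 0.54792.
Pooled p̂ = (582+949)/(1168+1732) = 1531/2900 = 0.52793.
SE = √(0.24922 × 0.00143353) = 0.01890.
z = (0.49829 − 0.54792)/0.01890 = -0.04963/0.01890 = -2.626.

z = -2.626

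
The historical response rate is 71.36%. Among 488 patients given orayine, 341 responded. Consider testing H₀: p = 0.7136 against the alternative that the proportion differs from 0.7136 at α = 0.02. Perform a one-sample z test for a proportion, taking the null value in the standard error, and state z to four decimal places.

p̂ = 341/488 ≈ 0.6987705.
Under H₀, SE = √(0.7136·0.2864/488) = √(0.000418801) = 0.0204646.
z = (0.6987705 − 0.7136)/0.0204646 = -0.0148295/0.0204646 = -0.7246.
p-value = 2·P(Z > 0.725) ≈ 0.4687. With α = 0.02, fail to reject H₀.

z = -0.7246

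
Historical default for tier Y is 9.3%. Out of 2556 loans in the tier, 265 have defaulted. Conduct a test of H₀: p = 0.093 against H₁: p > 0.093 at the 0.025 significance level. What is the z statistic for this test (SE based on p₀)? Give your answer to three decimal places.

p̂ = 265/2556 ≈ 0.103678.
SE = √(p₀(1−p₀)/n) = √(0.084351/2556) = 0.005745.
z = (0.103678 − 0.093)/0.005745 = 0.010678/0.005745 = 1.859.
p-value = P(Z > 1.859) ≈ 0.0315, so at α = 0.025 we fail to reject H₀.

z = 1.859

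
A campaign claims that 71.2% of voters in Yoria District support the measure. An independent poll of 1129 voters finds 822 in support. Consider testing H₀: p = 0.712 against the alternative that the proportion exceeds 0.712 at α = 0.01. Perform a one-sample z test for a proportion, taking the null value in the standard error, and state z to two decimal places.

p̂ = 822/1129 = 0.7281.
SE = √(p₀(1−p₀)/n) = √(0.20506/1129) = 0.0135.
z = (0.7281 − 0.712)/0.0135 = 0.0161/0.0135 = 1.19.
p-value = P(Z > 1.193) ≈ 0.1164, so at α = 0.01 we fail to reject H₀.

z = 1.19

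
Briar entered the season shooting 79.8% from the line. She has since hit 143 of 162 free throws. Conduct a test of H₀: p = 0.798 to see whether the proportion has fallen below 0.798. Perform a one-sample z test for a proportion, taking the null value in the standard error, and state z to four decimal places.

z = 2.6856

p̂ = 143/162 ≈ 0.882716.
Standard error under H₀: √(0.798×0.202/162) = 0.031544.
z = (0.882716 − 0.798)/0.031544 = 0.084716/0.031544 = 2.6856.
p-value = P(Z < 2.686) ≈ 0.9964.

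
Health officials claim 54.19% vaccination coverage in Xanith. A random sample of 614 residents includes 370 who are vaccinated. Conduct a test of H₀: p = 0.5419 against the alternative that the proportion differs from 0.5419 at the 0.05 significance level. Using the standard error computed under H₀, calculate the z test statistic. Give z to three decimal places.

p̂ = 370/614 ≈ 0.60261.
SE = √(p₀(1−p₀)/n) = √(0.24824/614) = 0.02011.
z = (0.60261 − 0.5419)/0.02011 = 0.06071/0.02011 = 3.019.
p-value = 2·P(Z > 3.019) ≈ 0.0025, so at α = 0.05 we reject H₀.

z = 3.019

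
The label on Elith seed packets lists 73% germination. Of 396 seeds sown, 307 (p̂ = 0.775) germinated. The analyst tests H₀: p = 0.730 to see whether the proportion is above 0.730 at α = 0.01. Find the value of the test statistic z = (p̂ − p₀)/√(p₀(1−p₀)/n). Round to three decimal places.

z = 2.028

p̂ = 307/396 ≈ 0.77525.
Under H₀, SE = √(0.73·0.27/396) = √(0.000497727) = 0.02231.
z = (0.77525 − 0.73)/0.02231 = 0.04525/0.02231 = 2.028.
p-value = P(Z > 2.028) ≈ 0.0213. With α = 0.01, fail to reject H₀.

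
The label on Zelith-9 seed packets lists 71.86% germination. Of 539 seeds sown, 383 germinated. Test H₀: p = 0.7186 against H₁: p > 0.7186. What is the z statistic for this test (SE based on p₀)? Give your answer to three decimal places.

p̂ = 383/539 ≈ 0.71058.
SE = √(p₀(1−p₀)/n) = √(0.20221/539) = 0.01937.
z = (0.71058 − 0.7186)/0.01937 = -0.00802/0.01937 = -0.414.
p-value = P(Z > -0.414) ≈ 0.6607.

z = -0.414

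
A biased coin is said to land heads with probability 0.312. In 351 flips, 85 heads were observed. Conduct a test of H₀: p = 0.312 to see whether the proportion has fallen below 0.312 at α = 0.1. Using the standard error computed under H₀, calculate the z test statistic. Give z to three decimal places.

p̂ = 85/351 = 0.24217.
Standard error under H₀: √(0.312×0.688/351) = 0.02473.
z = (0.24217 − 0.312)/0.02473 = -0.06983/0.02473 = -2.824.
p-value = P(Z < -2.824) ≈ 0.0024; since p < α = 0.1, reject H₀.

z = -2.824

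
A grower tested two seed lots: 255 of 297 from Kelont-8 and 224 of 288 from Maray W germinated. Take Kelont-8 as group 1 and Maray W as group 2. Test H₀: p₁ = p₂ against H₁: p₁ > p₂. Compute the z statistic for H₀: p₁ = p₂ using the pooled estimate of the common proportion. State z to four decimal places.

z = 2.5368

p̂₁ = 255/297 ≈ 0.858586, p̂₂ = 224/288 ≈ 0.777778.
Pooled p̂ = (255+224)/(297+288) = 479/585 = 0.818803.
SE = √(0.148364 × 0.00683923) = 0.031854.
z = (0.858586 − 0.777778)/0.031854 = 0.080808/0.031854 = 2.5368.
p-value = P(Z > 2.537) ≈ 0.0056.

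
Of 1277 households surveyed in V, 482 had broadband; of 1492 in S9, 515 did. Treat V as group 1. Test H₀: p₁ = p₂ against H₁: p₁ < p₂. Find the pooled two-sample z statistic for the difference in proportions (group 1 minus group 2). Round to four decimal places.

z = 1.7636

p̂₁ = 482/1277 ≈ 0.377447, p̂₂ = 515/1492 ≈ 0.345174.
Pooled p̂ = (482+515)/(1277+1492) = 997/2769 = 0.360058.
SE = √(p̂(1−p̂)(1/n₁+1/n₂)) = √(0.360058·0.639942·0.00145333) = √(0.00033487) = 0.018299.
z = (0.377447 − 0.345174)/0.018299 = 0.032273/0.018299 = 1.7636.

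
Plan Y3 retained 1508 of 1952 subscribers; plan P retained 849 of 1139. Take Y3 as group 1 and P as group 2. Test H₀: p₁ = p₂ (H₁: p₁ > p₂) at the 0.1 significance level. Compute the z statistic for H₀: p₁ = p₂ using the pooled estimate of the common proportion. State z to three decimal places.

z = 1.711

p̂₁ = 1508/1952 = 0.77254, p̂₂ = 849/1139 = 0.74539.
Pooled p̂ = (1508+849)/(1952+1139) = 2357/3091 = 0.76254.
SE = √(0.181075 × 0.00139026) = 0.01587.
z = (0.77254 − 0.74539)/0.01587 = 0.02715/0.01587 = 1.711.
p-value = P(Z > 1.711) ≈ 0.0435. With α = 0.1, reject H₀.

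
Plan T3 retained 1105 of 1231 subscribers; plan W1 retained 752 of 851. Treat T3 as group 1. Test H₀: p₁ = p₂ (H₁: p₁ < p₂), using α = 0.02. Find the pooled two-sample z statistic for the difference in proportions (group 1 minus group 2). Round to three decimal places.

p̂₁ = 1105/1231 = 0.897644, p̂₂ = 752/851 = 0.883666.
Pooled p̂ = (1105+752)/(1231+851) = 1857/2082 = 0.891931.
SE = √(0.0963902 × 0.00198744) = 0.013841.
z = (0.897644 − 0.883666)/0.013841 = 0.013978/0.013841 = 1.010.
p-value = P(Z < 1.010) ≈ 0.8437; since p > α = 0.02, fail to reject H₀.

z = 1.010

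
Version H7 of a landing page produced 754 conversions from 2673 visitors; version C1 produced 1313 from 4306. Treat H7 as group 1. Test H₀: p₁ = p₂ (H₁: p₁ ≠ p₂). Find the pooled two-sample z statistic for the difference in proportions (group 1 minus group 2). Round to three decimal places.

p̂₁ = 754/2673 = 0.28208, p̂₂ = 1313/4306 = 0.30492.
Pooled p̂ = (754+1313)/(2673+4306) = 2067/6979 = 0.29617.
SE = √(0.208455 × 0.000606346) = 0.01124.
z = (0.28208 − 0.30492)/0.01124 = -0.02284/0.01124 = -2.032.
Two-sided p-value ≈ 2·Φ(−2.032) = 0.0422.

z = -2.032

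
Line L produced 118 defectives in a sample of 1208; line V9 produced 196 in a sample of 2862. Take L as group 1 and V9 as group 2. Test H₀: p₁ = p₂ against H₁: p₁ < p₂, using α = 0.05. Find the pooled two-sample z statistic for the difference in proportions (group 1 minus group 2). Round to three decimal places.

p̂₁ = 118/1208 = 0.097682, p̂₂ = 196/2862 = 0.068484.
Pooled p̂ = (118+196)/(1208+2862) = 314/4070 = 0.077150.
SE = √(0.0711978 × 0.00117722) = 0.009155.
z = (0.097682 − 0.068484)/0.009155 = 0.029198/0.009155 = 3.189.
p-value = P(Z < 3.189) ≈ 0.9993; since p > α = 0.05, fail to reject H₀.

z = 3.189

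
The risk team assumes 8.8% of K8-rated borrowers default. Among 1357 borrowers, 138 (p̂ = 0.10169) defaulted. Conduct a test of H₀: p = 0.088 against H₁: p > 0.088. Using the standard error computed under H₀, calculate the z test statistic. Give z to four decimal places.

z = 1.7808

p̂ = 138/1357 = 0.1016949.
Under H₀, SE = √(0.088·0.912/1357) = √(5.91422e-05) = 0.0076904.
z = (0.1016949 − 0.088)/0.0076904 = 0.0136949/0.0076904 = 1.7808.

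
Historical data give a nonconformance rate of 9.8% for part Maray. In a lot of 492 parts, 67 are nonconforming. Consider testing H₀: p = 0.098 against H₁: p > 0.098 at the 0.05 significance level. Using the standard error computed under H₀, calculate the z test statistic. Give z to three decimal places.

z = 2.848

p̂ = 67/492 = 0.136179.
SE = √(p₀(1−p₀)/n) = √(0.088396/492) = 0.013404.
z = (0.136179 − 0.098)/0.013404 = 0.038179/0.013404 = 2.848.
p-value = P(Z > 2.848) ≈ 0.0022; since p < α = 0.05, reject H₀.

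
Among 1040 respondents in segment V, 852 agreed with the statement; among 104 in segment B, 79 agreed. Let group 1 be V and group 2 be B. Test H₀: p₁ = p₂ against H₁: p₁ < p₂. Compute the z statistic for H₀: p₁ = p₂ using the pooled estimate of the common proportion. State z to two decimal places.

p̂₁ = 852/1040 ≈ 0.8192, p̂₂ = 79/104 ≈ 0.7596.
Pooled p̂ = (852+79)/(1040+104) = 931/1144 = 0.8138.
SE = √(p̂(1−p̂)(1/n₁+1/n₂)) = √(0.8138·0.1862·0.0105769) = √(0.00160264) = 0.0400.
z = (0.8192 − 0.7596)/0.0400 = 0.0596/0.0400 = 1.49.
p-value = P(Z < 1.489) ≈ 0.9318.

z = 1.49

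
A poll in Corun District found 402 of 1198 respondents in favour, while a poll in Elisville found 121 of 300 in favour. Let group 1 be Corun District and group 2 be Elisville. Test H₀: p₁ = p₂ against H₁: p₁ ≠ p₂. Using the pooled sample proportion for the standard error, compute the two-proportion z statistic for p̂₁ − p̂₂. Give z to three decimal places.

z = -2.202

p̂₁ = 402/1198 ≈ 0.33556, p̂₂ = 121/300 ≈ 0.40333.
Pooled p̂ = (402+121)/(1198+300) = 523/1498 = 0.34913.
SE = √(p̂(1−p̂)(1/n₁+1/n₂)) = √(0.34913·0.65087·0.00416806) = √(0.000947145) = 0.03078.
z = (0.33556 − 0.40333)/0.03078 = -0.06777/0.03078 = -2.202.
Two-sided p-value ≈ 2·Φ(−2.202) = 0.0277.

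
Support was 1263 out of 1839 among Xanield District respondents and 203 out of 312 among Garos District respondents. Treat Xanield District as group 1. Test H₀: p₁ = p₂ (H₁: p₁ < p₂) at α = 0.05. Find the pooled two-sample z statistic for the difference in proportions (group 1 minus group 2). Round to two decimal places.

z = 1.27

p̂₁ = 1263/1839 ≈ 0.6868, p̂₂ = 203/312 ≈ 0.6506.
Pooled p̂ = (1263+203)/(1839+312) = 1466/2151 = 0.6815.
SE = √(p̂(1−p̂)(1/n₁+1/n₂)) = √(0.6815·0.3185·0.0037489) = √(0.000813669) = 0.0285.
z = (0.6868 − 0.6506)/0.0285 = 0.0362/0.0285 = 1.27.
p-value = P(Z < 1.267) ≈ 0.8974; since p > α = 0.05, fail to reject H₀.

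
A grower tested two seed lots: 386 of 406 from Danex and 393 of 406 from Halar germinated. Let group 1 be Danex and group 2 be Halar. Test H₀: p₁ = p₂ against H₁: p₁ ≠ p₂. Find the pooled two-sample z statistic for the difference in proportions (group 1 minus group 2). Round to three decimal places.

z = -1.244

p̂₁ = 386/406 = 0.95074, p̂₂ = 393/406 = 0.96798.
Pooled p̂ = (386+393)/(406+406) = 779/812 = 0.95936.
SE = √(0.0389888 × 0.00492611) = 0.01386.
z = (0.95074 − 0.96798)/0.01386 = -0.01724/0.01386 = -1.244.
p-value = 2·P(Z > 1.244) ≈ 0.2135.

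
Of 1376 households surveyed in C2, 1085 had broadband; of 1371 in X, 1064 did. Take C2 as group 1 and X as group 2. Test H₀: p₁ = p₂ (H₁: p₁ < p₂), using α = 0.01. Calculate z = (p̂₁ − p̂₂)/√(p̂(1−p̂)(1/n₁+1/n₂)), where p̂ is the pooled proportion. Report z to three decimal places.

p̂₁ = 1085/1376 ≈ 0.78852, p̂₂ = 1064/1371 ≈ 0.77608.
Pooled p̂ = (1085+1064)/(1376+1371) = 2149/2747 = 0.78231.
SE = √(p̂(1−p̂)(1/n₁+1/n₂)) = √(0.78231·0.21769·0.00145614) = √(0.000247984) = 0.01575.
z = (0.78852 − 0.77608)/0.01575 = 0.01244/0.01575 = 0.790.
p-value = P(Z < 0.790) ≈ 0.7853. With α = 0.01, fail to reject H₀.

z = 0.790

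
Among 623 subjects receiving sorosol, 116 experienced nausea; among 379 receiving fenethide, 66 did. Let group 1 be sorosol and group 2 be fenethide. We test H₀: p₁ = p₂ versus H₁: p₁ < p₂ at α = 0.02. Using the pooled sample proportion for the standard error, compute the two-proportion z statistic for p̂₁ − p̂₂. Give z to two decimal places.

z = 0.48

p̂₁ = 116/623 = 0.1862, p̂₂ = 66/379 = 0.1741.
Pooled p̂ = (116+66)/(623+379) = 182/1002 = 0.1816.
SE = √(0.148645 × 0.00424366) = 0.0251.
z = (0.1862 − 0.1741)/0.0251 = 0.0121/0.0251 = 0.48.
p-value = P(Z < 0.480) ≈ 0.6844; since p > α = 0.02, fail to reject H₀.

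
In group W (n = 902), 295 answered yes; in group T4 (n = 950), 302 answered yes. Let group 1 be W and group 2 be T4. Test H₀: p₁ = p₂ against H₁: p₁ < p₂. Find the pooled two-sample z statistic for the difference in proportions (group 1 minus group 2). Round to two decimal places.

p̂₁ = 295/902 = 0.3271, p̂₂ = 302/950 = 0.3179.
Pooled p̂ = (295+302)/(902+950) = 597/1852 = 0.3224.
SE = √(p̂(1−p̂)(1/n₁+1/n₂)) = √(0.3224·0.6776·0.00216128) = √(0.000472114) = 0.0217.
z = (0.3271 − 0.3179)/0.0217 = 0.0092/0.0217 = 0.42.
p-value = P(Z < 0.421) ≈ 0.6633.

z = 0.42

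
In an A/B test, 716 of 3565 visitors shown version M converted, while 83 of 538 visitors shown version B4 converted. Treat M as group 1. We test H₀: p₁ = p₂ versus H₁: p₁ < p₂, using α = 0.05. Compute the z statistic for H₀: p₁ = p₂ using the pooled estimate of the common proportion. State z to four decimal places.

p̂₁ = 716/3565 ≈ 0.200842, p̂₂ = 83/538 ≈ 0.154275.
Pooled p̂ = (716+83)/(3565+538) = 799/4103 = 0.194736.
SE = √(p̂(1−p̂)(1/n₁+1/n₂)) = √(0.194736·0.805264·0.00213924) = √(0.000335462) = 0.018316.
z = (0.200842 − 0.154275)/0.018316 = 0.046567/0.018316 = 2.5424.
p-value = P(Z < 2.542) ≈ 0.9945; since p > α = 0.05, fail to reject H₀.

z = 2.5424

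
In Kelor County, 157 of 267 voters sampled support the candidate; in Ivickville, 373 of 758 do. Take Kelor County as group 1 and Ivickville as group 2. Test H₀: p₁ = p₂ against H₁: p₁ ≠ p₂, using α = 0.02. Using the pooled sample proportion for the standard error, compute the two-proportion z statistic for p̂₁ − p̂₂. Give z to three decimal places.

p̂₁ = 157/267 = 0.58801, p̂₂ = 373/758 = 0.49208.
Pooled p̂ = (157+373)/(267+758) = 530/1025 = 0.51707.
SE = √(p̂(1−p̂)(1/n₁+1/n₂)) = √(0.51707·0.48293·0.00506458) = √(0.00126467) = 0.03556.
z = (0.58801 − 0.49208)/0.03556 = 0.09593/0.03556 = 2.698.
p-value = 2·P(Z > 2.698) ≈ 0.0070. With α = 0.02, reject H₀.

z = 2.698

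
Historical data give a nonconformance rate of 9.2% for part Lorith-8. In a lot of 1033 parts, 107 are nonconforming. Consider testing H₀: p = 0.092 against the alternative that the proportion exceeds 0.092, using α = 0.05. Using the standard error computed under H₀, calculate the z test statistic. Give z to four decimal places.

z = 1.2879

p̂ = 107/1033 = 0.103582.
Under H₀, SE = √(0.092·0.908/1033) = √(8.08674e-05) = 0.008993.
z = (0.103582 − 0.092)/0.008993 = 0.011582/0.008993 = 1.2879.
p-value = P(Z > 1.288) ≈ 0.0989, so at α = 0.05 we fail to reject H₀.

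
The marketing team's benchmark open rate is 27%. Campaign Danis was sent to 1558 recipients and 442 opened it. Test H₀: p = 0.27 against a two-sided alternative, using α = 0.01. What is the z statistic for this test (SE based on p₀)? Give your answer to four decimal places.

z = 1.2178

p̂ = 442/1558 ≈ 0.2836970.
Standard error under H₀: √(0.27×0.73/1558) = 0.0112476.
z = (0.2836970 − 0.27)/0.0112476 = 0.0136970/0.0112476 = 1.2178.
Two-sided p-value ≈ 2·Φ(−1.218) = 0.2233, so at α = 0.01 we fail to reject H₀.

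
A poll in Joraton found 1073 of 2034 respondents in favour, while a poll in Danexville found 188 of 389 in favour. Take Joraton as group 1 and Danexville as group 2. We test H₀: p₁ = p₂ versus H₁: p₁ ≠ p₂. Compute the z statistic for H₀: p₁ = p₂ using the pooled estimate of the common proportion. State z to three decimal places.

z = 1.600

p̂₁ = 1073/2034 = 0.52753, p̂₂ = 188/389 = 0.48329.
Pooled p̂ = (1073+188)/(2034+389) = 1261/2423 = 0.52043.
SE = √(0.249583 × 0.00306234) = 0.02765.
z = (0.52753 − 0.48329)/0.02765 = 0.04424/0.02765 = 1.600.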